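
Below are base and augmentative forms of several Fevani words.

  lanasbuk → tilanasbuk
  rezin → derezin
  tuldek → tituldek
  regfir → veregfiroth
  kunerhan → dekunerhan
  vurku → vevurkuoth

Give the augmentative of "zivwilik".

rezin and regfir both have last vowel 'i' yet inflect differently (derezin, veregfiroth), so the last vowel is not what conditions the rule; the final letter is.
"zivwilik" ends in -k. The stems ending in -k (tuldek → tituldek, lanasbuk → tilanasbuk) add the prefix ti-.
So zivwilik → tizivwilik.

tizivwilik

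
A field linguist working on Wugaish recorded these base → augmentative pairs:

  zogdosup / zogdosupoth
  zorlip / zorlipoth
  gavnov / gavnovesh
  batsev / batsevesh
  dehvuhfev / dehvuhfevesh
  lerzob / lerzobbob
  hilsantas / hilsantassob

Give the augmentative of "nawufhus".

"nawufhus" ends in -s. The one such stem in the data (hilsantas → hilsantassob) doubles the final consonant and adds -ob (as does lerzob), so the same rule applies.
The other patterns: stems ending in -p add -oth; stems ending in -v add -esh.
So nawufhus → nawufhussob.

nawufhussob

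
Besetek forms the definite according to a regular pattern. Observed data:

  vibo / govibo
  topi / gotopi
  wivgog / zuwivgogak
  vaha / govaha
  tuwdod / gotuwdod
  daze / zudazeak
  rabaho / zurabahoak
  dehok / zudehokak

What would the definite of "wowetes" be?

"wowetes" begins with w-. The one such stem in the data (wivgog → zuwivgogak) adds zu- … -ak around the stem, so the same rule applies.
So wowetes → zuwowetesak.

zuwowetesak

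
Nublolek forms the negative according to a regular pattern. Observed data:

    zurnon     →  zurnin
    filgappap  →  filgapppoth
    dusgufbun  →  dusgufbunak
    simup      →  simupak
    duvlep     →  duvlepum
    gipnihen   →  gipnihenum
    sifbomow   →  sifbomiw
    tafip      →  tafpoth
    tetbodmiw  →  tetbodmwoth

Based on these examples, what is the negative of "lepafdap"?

dusgufbun and gipnihen both end in -n yet inflect differently (dusgufbunak, gipnihenum), so the final letter is not what conditions the rule; the last vowel is.
"lepafdap" has last vowel 'a'. The one such stem in the data (filgappap → filgapppoth) deletes the last vowel and adds -oth (as do tafip, tetbodmiw), so the same rule applies.
So lepafdap → lepafdpoth.

lepafdpoth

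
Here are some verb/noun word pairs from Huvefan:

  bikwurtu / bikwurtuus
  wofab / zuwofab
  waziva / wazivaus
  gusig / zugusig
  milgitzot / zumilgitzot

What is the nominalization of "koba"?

kobaus

waziva and wofab both have last vowel 'a' yet inflect differently (wazivaus, zuwofab), so the last vowel is not what conditions the rule; whether the stem ends in a vowel or a consonant is.
"koba" ends in a vowel. The stems ending in a vowel (bikwurtu → bikwurtuus, waziva → wazivaus) add -us.
The other pattern: stems ending in a consonant add the prefix zu-.
So koba → kobaus.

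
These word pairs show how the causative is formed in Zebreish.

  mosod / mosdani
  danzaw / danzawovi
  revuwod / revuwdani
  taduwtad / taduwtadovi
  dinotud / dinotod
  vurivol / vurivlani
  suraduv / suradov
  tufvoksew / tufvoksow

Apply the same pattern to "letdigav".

"letdigav" has last vowel 'a'. The stems whose last vowel is 'a' (taduwtad → taduwtadovi, danzaw → danzawovi) add -ovi.
The other patterns: stems whose last vowel is 'e' or 'u' change the last vowel to 'o'; stems whose last vowel is 'o' delete the last vowel and add -ani.
So letdigav → letdigavovi.

letdigavovi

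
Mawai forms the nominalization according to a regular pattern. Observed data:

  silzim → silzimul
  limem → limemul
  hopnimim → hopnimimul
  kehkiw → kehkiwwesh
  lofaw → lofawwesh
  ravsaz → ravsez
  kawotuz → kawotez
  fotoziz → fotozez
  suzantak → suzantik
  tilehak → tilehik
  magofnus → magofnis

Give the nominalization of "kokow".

kokowwesh

silzim and kehkiw both have last vowel 'i' yet inflect differently (silzimul, kehkiwwesh), so the last vowel is not what conditions the rule; the final letter is.
"kokow" ends in -w. The stems ending in -w (kehkiw → kehkiwwesh, lofaw → lofawwesh) double the final consonant and add -esh.
So kokow → kokowwesh.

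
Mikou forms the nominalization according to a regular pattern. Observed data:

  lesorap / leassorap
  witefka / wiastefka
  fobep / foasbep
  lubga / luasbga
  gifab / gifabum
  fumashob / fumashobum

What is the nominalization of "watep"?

waastep

gifab and witefka both have last vowel 'a' yet inflect differently (gifabum, wiastefka), so the last vowel is not what conditions the rule; the final letter is.
"watep" ends in -p. The stems ending in -p (fobep → foasbep, lesorap → leassorap) insert -as- after the first vowel.
The other pattern: stems ending in -b add -um.
So watep → waastep.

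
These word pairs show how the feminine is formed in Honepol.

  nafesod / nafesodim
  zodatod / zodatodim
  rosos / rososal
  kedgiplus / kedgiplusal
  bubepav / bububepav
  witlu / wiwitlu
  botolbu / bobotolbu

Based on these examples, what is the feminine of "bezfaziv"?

nafesod and rosos both have last vowel 'o' yet inflect differently (nafesodim, rososal), so the last vowel is not what conditions the rule; the final letter is.
"bezfaziv" ends in -v. The one such stem in the data (bubepav → bububepav) repeats the first consonant+vowel as a prefix (as do witlu, botolbu), so the same rule applies.
So bezfaziv → bebezfaziv.

bebezfaziv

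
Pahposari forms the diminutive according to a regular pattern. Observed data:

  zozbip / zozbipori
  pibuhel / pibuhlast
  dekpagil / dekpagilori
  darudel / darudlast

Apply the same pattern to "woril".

worilori

pibuhel and dekpagil both end in -l yet inflect differently (pibuhlast, dekpagilori), so the final letter is not what conditions the rule; the last vowel is.
"woril" has last vowel 'i'. The stems whose last vowel is 'i' (zozbip → zozbipori, dekpagil → dekpagilori) add -ori.
So woril → worilori.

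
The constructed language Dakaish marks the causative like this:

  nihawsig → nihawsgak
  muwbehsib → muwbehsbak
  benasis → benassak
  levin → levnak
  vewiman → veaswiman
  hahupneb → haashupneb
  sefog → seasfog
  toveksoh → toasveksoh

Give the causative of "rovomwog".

roasvomwog

levin and vewiman both end in -n yet inflect differently (levnak, veaswiman), so the final letter is not what conditions the rule; the last vowel is.
"rovomwog" has last vowel 'o'. The stems whose last vowel is 'o' (sefog → seasfog, toveksoh → toasveksoh) insert -as- after the first vowel.
The other pattern: stems whose last vowel is 'i' delete the last vowel and add -ak.
So rovomwog → roasvomwog.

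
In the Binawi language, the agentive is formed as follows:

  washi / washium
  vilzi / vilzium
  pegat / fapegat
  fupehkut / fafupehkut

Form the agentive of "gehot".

washi and pegat both have 2 vowels yet inflect differently (washium, fapegat), so the number of vowels is not what conditions the rule; whether the stem ends in a vowel or a consonant is.
"gehot" ends in a consonant. The stems ending in a consonant (pegat → fapegat, fupehkut → fafupehkut) add the prefix fa-.
The other pattern: stems ending in a vowel add -um.
So gehot → fagehot.

fagehot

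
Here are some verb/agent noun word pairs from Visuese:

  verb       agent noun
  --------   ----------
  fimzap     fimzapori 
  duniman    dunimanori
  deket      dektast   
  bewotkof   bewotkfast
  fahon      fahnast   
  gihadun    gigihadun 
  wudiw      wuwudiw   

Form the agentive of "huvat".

huvatori

"huvat" has last vowel 'a'. The stems whose last vowel is 'a' (fimzap → fimzapori, duniman → dunimanori) add -ori.
The other patterns: stems whose last vowel is 'e' or 'o' delete the last vowel and add -ast; stems whose last vowel is 'i' or 'u' repeat the first consonant+vowel as a prefix.
So huvat → huvatori.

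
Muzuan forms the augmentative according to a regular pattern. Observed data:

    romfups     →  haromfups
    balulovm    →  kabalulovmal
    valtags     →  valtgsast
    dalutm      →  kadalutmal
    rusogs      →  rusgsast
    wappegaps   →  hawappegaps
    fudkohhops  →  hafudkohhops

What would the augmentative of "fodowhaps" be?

valtags and wappegaps both end in -s yet inflect differently (valtgsast, hawappegaps), so the final letter is not what conditions the rule; the second-to-last letter is.
"fodowhaps" has second-to-last letter 'p'. The stems whose second-to-last letter is 'p' (wappegaps → hawappegaps, fudkohhops → hafudkohhops, romfups → haromfups) add the prefix ha-.
So fodowhaps → hafodowhaps.

hafodowhaps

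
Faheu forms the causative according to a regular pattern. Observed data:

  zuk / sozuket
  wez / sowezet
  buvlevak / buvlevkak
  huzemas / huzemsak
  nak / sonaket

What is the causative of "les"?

buvlevak and nak both end in -k yet inflect differently (buvlevkak, sonaket), so the final letter is not what conditions the rule; the number of vowels is.
"les" has 1 vowel. The stems with 1 vowel (nak → sonaket, wez → sowezet, zuk → sozuket) add so- … -et around the stem.
So les → soleset.

soleset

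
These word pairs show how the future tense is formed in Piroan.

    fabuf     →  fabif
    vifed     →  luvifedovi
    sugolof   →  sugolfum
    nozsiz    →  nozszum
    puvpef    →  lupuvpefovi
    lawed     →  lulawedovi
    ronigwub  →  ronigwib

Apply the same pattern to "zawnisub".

fabuf and puvpef both end in -f yet inflect differently (fabif, lupuvpefovi), so the final letter is not what conditions the rule; the last vowel is.
"zawnisub" has last vowel 'u'. The stems whose last vowel is 'u' (ronigwub → ronigwib, fabuf → fabif) change the last vowel to 'i'.
So zawnisub → zawnisib.

zawnisib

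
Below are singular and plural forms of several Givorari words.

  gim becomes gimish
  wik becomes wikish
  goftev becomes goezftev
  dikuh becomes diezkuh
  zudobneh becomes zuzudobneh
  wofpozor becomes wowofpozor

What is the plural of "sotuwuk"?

sosotuwuk

dikuh and zudobneh both end in -h yet inflect differently (diezkuh, zuzudobneh), so the final letter is not what conditions the rule; the number of vowels is.
"sotuwuk" has 3 vowels. The stems with 3 vowels (zudobneh → zuzudobneh, wofpozor → wowofpozor) repeat the first consonant+vowel as a prefix.
So sotuwuk → sosotuwuk.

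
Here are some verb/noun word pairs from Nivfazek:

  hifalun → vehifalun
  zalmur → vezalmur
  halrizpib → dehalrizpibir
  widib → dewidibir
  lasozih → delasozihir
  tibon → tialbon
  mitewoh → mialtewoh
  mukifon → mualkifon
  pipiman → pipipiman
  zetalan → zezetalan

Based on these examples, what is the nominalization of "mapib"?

hifalun and tibon both end in -n yet inflect differently (vehifalun, tialbon), so the final letter is not what conditions the rule; the last vowel is.
"mapib" has last vowel 'i'. The stems whose last vowel is 'i' (halrizpib → dehalrizpibir, widib → dewidibir, lasozih → delasozihir) add de- … -ir around the stem.
The other patterns: stems whose last vowel is 'u' add the prefix ve-; stems whose last vowel is 'o' insert -al- after the first vowel; stems whose last vowel is 'a' repeat the first consonant+vowel as a prefix.
So mapib → demapibir.

demapibir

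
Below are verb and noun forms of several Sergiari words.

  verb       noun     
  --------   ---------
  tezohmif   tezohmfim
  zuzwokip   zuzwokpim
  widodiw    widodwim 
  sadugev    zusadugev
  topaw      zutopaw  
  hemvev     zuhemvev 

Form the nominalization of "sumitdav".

zusumitdav

widodiw and topaw both end in -w yet inflect differently (widodwim, zutopaw), so the final letter is not what conditions the rule; the last vowel is.
"sumitdav" has last vowel 'a'. The one such stem in the data (topaw → zutopaw) adds the prefix zu-, so the same rule applies.
So sumitdav → zusumitdav.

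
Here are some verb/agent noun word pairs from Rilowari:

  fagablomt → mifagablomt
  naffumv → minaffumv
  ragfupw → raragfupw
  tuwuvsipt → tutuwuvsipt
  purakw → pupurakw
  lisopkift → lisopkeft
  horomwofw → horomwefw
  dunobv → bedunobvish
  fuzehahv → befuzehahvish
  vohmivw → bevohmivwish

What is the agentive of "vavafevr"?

bevavafevrish

"vavafevr" has second-to-last letter 'v'. The one such stem in the data (vohmivw → bevohmivwish) adds be- … -ish around the stem, so the same rule applies.
The other patterns: stems whose second-to-last letter is 'm' add the prefix mi-; stems whose second-to-last letter is 'k' or 'p' repeat the first consonant+vowel as a prefix; stems whose second-to-last letter is 'f' change the last vowel to 'e'.
So vavafevr → bevavafevrish.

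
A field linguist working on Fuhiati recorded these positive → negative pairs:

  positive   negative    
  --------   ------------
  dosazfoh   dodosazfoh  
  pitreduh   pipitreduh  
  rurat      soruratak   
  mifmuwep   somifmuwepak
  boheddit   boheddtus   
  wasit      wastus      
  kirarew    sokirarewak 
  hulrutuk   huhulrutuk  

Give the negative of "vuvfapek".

wasit and rurat both end in -t yet inflect differently (wastus, soruratak), so the final letter is not what conditions the rule; the last vowel is.
"vuvfapek" has last vowel 'e'. The stems whose last vowel is 'e' (kirarew → sokirarewak, mifmuwep → somifmuwepak) add so- … -ak around the stem.
So vuvfapek → sovuvfapekak.

sovuvfapekak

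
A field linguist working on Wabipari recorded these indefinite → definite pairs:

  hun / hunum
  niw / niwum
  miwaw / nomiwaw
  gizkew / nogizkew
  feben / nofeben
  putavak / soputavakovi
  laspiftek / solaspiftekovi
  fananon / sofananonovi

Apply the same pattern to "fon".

fonum

"fon" has 1 vowel. The stems with 1 vowel (hun → hunum, niw → niwum) add -um.
The other patterns: stems with 2 vowels add the prefix no-; stems with 3 vowels add so- … -ovi around the stem.
So fon → fonum.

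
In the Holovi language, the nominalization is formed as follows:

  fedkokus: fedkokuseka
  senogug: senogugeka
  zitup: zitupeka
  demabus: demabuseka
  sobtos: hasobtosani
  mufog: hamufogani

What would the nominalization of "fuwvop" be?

hafuwvopani

"fuwvop" has last vowel 'o'. The stems whose last vowel is 'o' (sobtos → hasobtosani, mufog → hamufogani) add ha- … -ani around the stem.
The other pattern: stems whose last vowel is 'u' add -eka.
So fuwvop → hafuwvopani.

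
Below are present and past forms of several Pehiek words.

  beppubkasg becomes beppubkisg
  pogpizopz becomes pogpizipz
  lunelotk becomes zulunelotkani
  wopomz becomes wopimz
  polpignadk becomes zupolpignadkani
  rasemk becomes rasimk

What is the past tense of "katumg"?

katimg

"katumg" has second-to-last letter 'm'. The stems whose second-to-last letter is 'm' (wopomz → wopimz, rasemk → rasimk) change the last vowel to 'i'.
So katumg → katimg.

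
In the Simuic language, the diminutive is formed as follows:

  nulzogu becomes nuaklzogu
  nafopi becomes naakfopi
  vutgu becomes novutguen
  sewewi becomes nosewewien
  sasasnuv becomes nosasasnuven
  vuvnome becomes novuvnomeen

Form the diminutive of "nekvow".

neakkvow

"nekvow" begins with n-. The stems beginning with n- (nulzogu → nuaklzogu, nafopi → naakfopi) insert -ak- after the first vowel.
The other pattern: stems beginning with s- or v- add no- … -en around the stem.
So nekvow → neakkvow.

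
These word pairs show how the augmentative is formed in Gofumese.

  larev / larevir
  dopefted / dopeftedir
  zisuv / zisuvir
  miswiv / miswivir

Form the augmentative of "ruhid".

Every pair shown (larev → larevir, dopefted → dopeftedir, zisuv → zisuvir, …) follows the same rule: add -ir.
So ruhid → ruhidir.

ruhidir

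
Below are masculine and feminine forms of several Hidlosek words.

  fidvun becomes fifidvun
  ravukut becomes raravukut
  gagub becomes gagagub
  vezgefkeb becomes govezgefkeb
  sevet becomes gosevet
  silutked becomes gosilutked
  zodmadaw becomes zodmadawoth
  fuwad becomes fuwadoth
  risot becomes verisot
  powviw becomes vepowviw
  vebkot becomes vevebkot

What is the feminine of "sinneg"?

"sinneg" has last vowel 'e'. The stems whose last vowel is 'e' (vezgefkeb → govezgefkeb, sevet → gosevet, silutked → gosilutked) add the prefix go-.
The other patterns: stems whose last vowel is 'u' repeat the first consonant+vowel as a prefix; stems whose last vowel is 'a' add -oth; stems whose last vowel is 'i' or 'o' add the prefix ve-.
So sinneg → gosinneg.

gosinneg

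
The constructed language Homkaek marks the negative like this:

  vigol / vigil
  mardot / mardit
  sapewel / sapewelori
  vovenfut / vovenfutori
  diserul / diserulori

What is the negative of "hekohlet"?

hekohletori

vigol and sapewel both end in -l yet inflect differently (vigil, sapewelori), so the final letter is not what conditions the rule; the last vowel is.
"hekohlet" has last vowel 'e'. The one such stem in the data (sapewel → sapewelori) adds -ori, so the same rule applies.
So hekohlet → hekohletori.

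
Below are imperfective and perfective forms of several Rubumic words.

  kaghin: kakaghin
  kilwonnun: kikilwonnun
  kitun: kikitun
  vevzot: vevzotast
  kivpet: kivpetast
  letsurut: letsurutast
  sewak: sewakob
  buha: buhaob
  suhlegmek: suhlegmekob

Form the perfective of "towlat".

kilwonnun and letsurut both have last vowel 'u' yet inflect differently (kikilwonnun, letsurutast), so the last vowel is not what conditions the rule; the final letter is.
"towlat" ends in -t. The stems ending in -t (vevzot → vevzotast, kivpet → kivpetast, letsurut → letsurutast) add -ast.
The other patterns: stems ending in -n repeat the first consonant+vowel as a prefix; stems ending in -a or -k add -ob.
So towlat → towlatast.

towlatast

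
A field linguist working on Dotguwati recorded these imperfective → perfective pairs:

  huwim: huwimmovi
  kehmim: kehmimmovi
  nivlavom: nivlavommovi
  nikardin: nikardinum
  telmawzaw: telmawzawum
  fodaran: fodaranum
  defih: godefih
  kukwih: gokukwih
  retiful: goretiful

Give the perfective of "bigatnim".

bigatnimmovi

"bigatnim" ends in -m. The stems ending in -m (huwim → huwimmovi, kehmim → kehmimmovi, nivlavom → nivlavommovi) double the final consonant and add -ovi.
The other patterns: stems ending in -n or -w add -um; stems ending in -h or -l add the prefix go-.
So bigatnim → bigatnimmovi.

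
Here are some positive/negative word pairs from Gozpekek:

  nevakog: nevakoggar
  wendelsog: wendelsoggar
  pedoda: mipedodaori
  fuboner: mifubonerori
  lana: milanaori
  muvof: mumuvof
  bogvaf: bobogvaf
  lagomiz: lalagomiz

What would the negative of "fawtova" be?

mifawtovaori

nevakog and muvof both have last vowel 'o' yet inflect differently (nevakoggar, mumuvof), so the last vowel is not what conditions the rule; the final letter is.
"fawtova" ends in -a. The stems ending in -a (pedoda → mipedodaori, lana → milanaori) add mi- … -ori around the stem.
The other patterns: stems ending in -g double the final consonant and add -ar; stems ending in -f or -z repeat the first consonant+vowel as a prefix.
So fawtova → mifawtovaori.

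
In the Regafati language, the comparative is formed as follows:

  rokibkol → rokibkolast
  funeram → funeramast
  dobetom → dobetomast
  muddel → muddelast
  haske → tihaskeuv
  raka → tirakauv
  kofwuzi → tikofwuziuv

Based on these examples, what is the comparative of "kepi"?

muddel and haske both have last vowel 'e' yet inflect differently (muddelast, tihaskeuv), so the last vowel is not what conditions the rule; whether the stem ends in a vowel or a consonant is.
"kepi" ends in a vowel. The stems ending in a vowel (haske → tihaskeuv, raka → tirakauv, kofwuzi → tikofwuziuv) add ti- … -uv around the stem.
So kepi → tikepiuv.

tikepiuv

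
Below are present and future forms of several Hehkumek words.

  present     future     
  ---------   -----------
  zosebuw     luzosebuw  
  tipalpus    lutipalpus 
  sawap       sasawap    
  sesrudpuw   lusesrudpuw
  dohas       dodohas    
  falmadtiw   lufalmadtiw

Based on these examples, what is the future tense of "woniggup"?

"woniggup" has 3 vowels. The stems with 3 vowels (zosebuw → luzosebuw, tipalpus → lutipalpus, sesrudpuw → lusesrudpuw) add the prefix lu-.
So woniggup → luwoniggup.

luwoniggup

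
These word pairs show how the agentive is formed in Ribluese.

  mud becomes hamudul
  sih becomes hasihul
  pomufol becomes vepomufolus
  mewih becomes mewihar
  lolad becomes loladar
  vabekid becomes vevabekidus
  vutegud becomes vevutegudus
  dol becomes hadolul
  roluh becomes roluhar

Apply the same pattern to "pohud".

sih and mewih both end in -h yet inflect differently (hasihul, mewihar), so the final letter is not what conditions the rule; the number of vowels is.
"pohud" has 2 vowels. The stems with 2 vowels (mewih → mewihar, lolad → loladar, roluh → roluhar) add -ar.
The other patterns: stems with 1 vowel add ha- … -ul around the stem; stems with 3 vowels add ve- … -us around the stem.
So pohud → pohudar.

pohudar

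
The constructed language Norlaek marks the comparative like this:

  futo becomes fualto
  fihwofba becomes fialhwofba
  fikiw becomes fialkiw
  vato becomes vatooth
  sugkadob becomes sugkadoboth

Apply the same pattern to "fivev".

futo and vato both end in -o yet inflect differently (fualto, vatooth), so the final letter is not what conditions the rule; the first letter is.
"fivev" begins with f-. The stems beginning with f- (futo → fualto, fihwofba → fialhwofba, fikiw → fialkiw) insert -al- after the first vowel.
The other pattern: stems beginning with s- or v- add -oth.
So fivev → fialvev.

fialvev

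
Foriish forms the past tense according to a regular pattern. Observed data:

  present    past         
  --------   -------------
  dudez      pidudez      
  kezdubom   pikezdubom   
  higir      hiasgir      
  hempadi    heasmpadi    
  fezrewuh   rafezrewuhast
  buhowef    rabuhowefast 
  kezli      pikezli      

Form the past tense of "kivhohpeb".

pikivhohpeb

kezli and hempadi both end in -i yet inflect differently (pikezli, heasmpadi), so the final letter is not what conditions the rule; the first letter is.
"kivhohpeb" begins with k-. The stems beginning with k- (kezli → pikezli, kezdubom → pikezdubom) add the prefix pi-.
The other patterns: stems beginning with h- insert -as- after the first vowel; stems beginning with b- or f- add ra- … -ast around the stem.
So kivhohpeb → pikivhohpeb.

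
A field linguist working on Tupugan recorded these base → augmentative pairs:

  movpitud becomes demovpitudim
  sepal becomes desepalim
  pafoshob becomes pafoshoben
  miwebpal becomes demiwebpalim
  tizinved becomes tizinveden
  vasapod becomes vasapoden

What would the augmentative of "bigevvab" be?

debigevvabim

movpitud and vasapod both end in -d yet inflect differently (demovpitudim, vasapoden), so the final letter is not what conditions the rule; the last vowel is.
"bigevvab" has last vowel 'a'. The stems whose last vowel is 'a' (sepal → desepalim, miwebpal → demiwebpalim) add de- … -im around the stem.
The other pattern: stems whose last vowel is 'e' or 'o' add -en.
So bigevvab → debigevvabim.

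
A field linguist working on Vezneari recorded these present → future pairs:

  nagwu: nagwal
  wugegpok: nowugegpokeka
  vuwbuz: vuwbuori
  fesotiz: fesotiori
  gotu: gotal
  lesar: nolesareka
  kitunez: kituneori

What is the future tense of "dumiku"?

gotu and vuwbuz both have last vowel 'u' yet inflect differently (gotal, vuwbuori), so the last vowel is not what conditions the rule; the final letter is.
"dumiku" ends in -u. The stems ending in -u (gotu → gotal, nagwu → nagwal) drop the final letter and add -al.
The other patterns: stems ending in -z drop the final letter and add -ori; stems ending in -k or -r add no- … -eka around the stem.
So dumiku → dumikal.

dumikal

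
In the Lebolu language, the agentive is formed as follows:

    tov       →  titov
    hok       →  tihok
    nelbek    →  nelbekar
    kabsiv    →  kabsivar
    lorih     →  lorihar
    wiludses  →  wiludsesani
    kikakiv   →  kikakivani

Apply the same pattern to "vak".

hok and nelbek both end in -k yet inflect differently (tihok, nelbekar), so the final letter is not what conditions the rule; the number of vowels is.
"vak" has 1 vowel. The stems with 1 vowel (tov → titov, hok → tihok) add the prefix ti-.
So vak → tivak.

tivak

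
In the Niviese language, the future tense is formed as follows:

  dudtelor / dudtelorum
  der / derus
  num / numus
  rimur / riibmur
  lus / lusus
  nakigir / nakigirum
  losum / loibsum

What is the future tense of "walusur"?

num and losum both end in -m yet inflect differently (numus, loibsum), so the final letter is not what conditions the rule; the number of vowels is.
"walusur" has 3 vowels. The stems with 3 vowels (nakigir → nakigirum, dudtelor → dudtelorum) add -um.
So walusur → walusurum.

walusurum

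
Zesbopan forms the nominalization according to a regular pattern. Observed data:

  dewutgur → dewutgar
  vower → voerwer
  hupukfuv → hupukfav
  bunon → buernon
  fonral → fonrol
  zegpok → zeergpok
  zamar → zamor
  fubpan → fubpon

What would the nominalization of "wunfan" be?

zamar and dewutgur both end in -r yet inflect differently (zamor, dewutgar), so the final letter is not what conditions the rule; the last vowel is.
"wunfan" has last vowel 'a'. The stems whose last vowel is 'a' (zamar → zamor, fubpan → fubpon, fonral → fonrol) change the last vowel to 'o'.
So wunfan → wunfon.

wunfon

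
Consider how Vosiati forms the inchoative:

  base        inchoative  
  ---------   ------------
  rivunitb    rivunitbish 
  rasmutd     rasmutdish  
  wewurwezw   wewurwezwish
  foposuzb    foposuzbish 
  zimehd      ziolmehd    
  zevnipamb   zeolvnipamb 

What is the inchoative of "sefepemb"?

"sefepemb" has second-to-last letter 'm'. The one such stem in the data (zevnipamb → zeolvnipamb) inserts -ol- after the first vowel (as does zimehd), so the same rule applies.
So sefepemb → seolfepemb.

seolfepemb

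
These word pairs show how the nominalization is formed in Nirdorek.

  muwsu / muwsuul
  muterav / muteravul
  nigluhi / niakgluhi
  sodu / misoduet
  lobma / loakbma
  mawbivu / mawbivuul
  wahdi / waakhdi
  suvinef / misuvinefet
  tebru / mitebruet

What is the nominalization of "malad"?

muwsu and tebru both end in -u yet inflect differently (muwsuul, mitebruet), so the final letter is not what conditions the rule; the first letter is.
"malad" begins with m-. The stems beginning with m- (muwsu → muwsuul, mawbivu → mawbivuul, muterav → muteravul) add -ul.
The other patterns: stems beginning with s- or t- add mi- … -et around the stem; stems beginning with l-, n- or w- insert -ak- after the first vowel.
So malad → maladul.

maladul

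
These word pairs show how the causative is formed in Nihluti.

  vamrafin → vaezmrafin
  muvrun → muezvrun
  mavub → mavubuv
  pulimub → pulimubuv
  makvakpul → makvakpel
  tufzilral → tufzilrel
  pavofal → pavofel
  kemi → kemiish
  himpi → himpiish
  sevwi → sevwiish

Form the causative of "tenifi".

muvrun and mavub both have last vowel 'u' yet inflect differently (muezvrun, mavubuv), so the last vowel is not what conditions the rule; the final letter is.
"tenifi" ends in -i. The stems ending in -i (kemi → kemiish, himpi → himpiish, sevwi → sevwiish) add -ish.
The other patterns: stems ending in -n insert -ez- after the first vowel; stems ending in -b add -uv; stems ending in -l change the last vowel to 'e'.
So tenifi → tenifiish.

tenifiish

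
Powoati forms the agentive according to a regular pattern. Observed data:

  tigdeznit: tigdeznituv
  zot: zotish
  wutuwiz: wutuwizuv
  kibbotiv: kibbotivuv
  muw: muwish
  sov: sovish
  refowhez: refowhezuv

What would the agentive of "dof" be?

dofish

"dof" has 1 vowel. The stems with 1 vowel (muw → muwish, sov → sovish, zot → zotish) add -ish.
So dof → dofish.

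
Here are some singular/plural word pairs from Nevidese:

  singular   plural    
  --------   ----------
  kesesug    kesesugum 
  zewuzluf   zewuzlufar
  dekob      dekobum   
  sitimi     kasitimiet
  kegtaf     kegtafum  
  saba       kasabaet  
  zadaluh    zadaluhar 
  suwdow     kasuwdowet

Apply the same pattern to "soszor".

kasoszoret

zewuzluf and kegtaf both end in -f yet inflect differently (zewuzlufar, kegtafum), so the final letter is not what conditions the rule; the first letter is.
"soszor" begins with s-. The stems beginning with s- (saba → kasabaet, sitimi → kasitimiet, suwdow → kasuwdowet) add ka- … -et around the stem.
The other patterns: stems beginning with z- add -ar; stems beginning with d- or k- add -um.
So soszor → kasoszoret.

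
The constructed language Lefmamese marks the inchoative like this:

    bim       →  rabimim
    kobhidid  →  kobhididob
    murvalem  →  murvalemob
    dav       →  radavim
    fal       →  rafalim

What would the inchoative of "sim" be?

rasimim

murvalem and bim both end in -m yet inflect differently (murvalemob, rabimim), so the final letter is not what conditions the rule; the number of vowels is.
"sim" has 1 vowel. The stems with 1 vowel (bim → rabimim, dav → radavim, fal → rafalim) add ra- … -im around the stem.
The other pattern: stems with 3 vowels add -ob.
So sim → rasimim.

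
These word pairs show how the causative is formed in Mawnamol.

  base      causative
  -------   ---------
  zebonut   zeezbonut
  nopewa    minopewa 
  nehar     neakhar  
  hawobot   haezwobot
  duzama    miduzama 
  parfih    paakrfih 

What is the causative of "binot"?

duzama and nehar both have last vowel 'a' yet inflect differently (miduzama, neakhar), so the last vowel is not what conditions the rule; the final letter is.
"binot" ends in -t. The stems ending in -t (zebonut → zeezbonut, hawobot → haezwobot) insert -ez- after the first vowel.
So binot → bieznot.

bieznot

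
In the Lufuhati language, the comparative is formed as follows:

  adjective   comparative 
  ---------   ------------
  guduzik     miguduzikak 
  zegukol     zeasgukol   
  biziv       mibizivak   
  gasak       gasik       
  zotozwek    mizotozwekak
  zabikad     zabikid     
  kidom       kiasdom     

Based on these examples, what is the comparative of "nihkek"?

guduzik and gasak both end in -k yet inflect differently (miguduzikak, gasik), so the final letter is not what conditions the rule; the last vowel is.
"nihkek" has last vowel 'e'. The one such stem in the data (zotozwek → mizotozwekak) adds mi- … -ak around the stem, so the same rule applies.
The other patterns: stems whose last vowel is 'o' insert -as- after the first vowel; stems whose last vowel is 'a' change the last vowel to 'i'.
So nihkek → minihkekak.

minihkekak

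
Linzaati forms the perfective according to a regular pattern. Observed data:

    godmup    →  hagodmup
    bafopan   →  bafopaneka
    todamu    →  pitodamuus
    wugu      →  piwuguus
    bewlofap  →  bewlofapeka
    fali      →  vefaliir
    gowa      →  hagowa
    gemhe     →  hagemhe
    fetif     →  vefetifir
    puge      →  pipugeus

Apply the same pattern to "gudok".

hagudok

bewlofap and godmup both end in -p yet inflect differently (bewlofapeka, hagodmup), so the final letter is not what conditions the rule; the first letter is.
"gudok" begins with g-. The stems beginning with g- (gowa → hagowa, godmup → hagodmup, gemhe → hagemhe) add the prefix ha-.
So gudok → hagudok.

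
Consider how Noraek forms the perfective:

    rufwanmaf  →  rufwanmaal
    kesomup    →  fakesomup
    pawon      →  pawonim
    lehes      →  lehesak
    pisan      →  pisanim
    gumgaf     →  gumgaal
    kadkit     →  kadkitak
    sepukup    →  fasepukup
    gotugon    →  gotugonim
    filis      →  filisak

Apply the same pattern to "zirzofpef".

zirzofpeal

gumgaf and pisan both have last vowel 'a' yet inflect differently (gumgaal, pisanim), so the last vowel is not what conditions the rule; the final letter is.
"zirzofpef" ends in -f. The stems ending in -f (gumgaf → gumgaal, rufwanmaf → rufwanmaal) drop the final letter and add -al.
The other patterns: stems ending in -n add -im; stems ending in -p add the prefix fa-; stems ending in -s or -t add -ak.
So zirzofpef → zirzofpeal.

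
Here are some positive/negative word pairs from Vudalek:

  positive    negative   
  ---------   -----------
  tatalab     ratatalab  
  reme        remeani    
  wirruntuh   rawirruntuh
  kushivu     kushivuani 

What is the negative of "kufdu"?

kufduani

kushivu and wirruntuh both have last vowel 'u' yet inflect differently (kushivuani, rawirruntuh), so the last vowel is not what conditions the rule; whether the stem ends in a vowel or a consonant is.
"kufdu" ends in a vowel. The stems ending in a vowel (kushivu → kushivuani, reme → remeani) add -ani.
The other pattern: stems ending in a consonant add the prefix ra-.
So kufdu → kufduani.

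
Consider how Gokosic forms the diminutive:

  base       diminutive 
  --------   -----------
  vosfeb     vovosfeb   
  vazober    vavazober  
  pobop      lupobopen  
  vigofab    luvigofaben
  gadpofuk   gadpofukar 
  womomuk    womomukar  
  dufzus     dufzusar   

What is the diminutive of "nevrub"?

vosfeb and vigofab both end in -b yet inflect differently (vovosfeb, luvigofaben), so the final letter is not what conditions the rule; the last vowel is.
"nevrub" has last vowel 'u'. The stems whose last vowel is 'u' (gadpofuk → gadpofukar, womomuk → womomukar, dufzus → dufzusar) add -ar.
The other patterns: stems whose last vowel is 'e' repeat the first consonant+vowel as a prefix; stems whose last vowel is 'a' or 'o' add lu- … -en around the stem.
So nevrub → nevrubar.

nevrubar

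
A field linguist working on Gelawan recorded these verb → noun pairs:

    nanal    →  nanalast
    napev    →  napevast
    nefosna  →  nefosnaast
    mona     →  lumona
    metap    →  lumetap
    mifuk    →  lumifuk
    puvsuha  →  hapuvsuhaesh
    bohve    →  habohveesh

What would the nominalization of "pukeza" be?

nefosna and mona both end in -a yet inflect differently (nefosnaast, lumona), so the final letter is not what conditions the rule; the first letter is.
"pukeza" begins with p-. The one such stem in the data (puvsuha → hapuvsuhaesh) adds ha- … -esh around the stem, so the same rule applies.
So pukeza → hapukezaesh.

hapukezaesh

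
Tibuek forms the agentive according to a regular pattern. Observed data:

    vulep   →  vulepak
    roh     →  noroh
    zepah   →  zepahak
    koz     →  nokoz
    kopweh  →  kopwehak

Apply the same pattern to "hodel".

"hodel" has 2 vowels. The stems with 2 vowels (kopweh → kopwehak, vulep → vulepak, zepah → zepahak) add -ak.
The other pattern: stems with 1 vowel add the prefix no-.
So hodel → hodelak.

hodelak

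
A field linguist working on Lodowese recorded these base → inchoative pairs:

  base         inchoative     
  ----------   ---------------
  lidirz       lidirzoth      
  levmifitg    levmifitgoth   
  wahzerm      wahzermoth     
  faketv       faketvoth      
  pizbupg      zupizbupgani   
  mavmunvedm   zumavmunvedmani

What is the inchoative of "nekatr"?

"nekatr" has second-to-last letter 't'. The stems whose second-to-last letter is 't' (levmifitg → levmifitgoth, faketv → faketvoth) add -oth.
The other pattern: stems whose second-to-last letter is 'd' or 'p' add zu- … -ani around the stem.
So nekatr → nekatroth.

nekatroth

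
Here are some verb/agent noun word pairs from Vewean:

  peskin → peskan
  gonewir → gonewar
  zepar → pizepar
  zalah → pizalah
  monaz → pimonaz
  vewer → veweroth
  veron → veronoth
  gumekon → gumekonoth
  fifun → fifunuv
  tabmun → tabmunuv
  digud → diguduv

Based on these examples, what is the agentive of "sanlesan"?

gonewir and zepar both end in -r yet inflect differently (gonewar, pizepar), so the final letter is not what conditions the rule; the last vowel is.
"sanlesan" has last vowel 'a'. The stems whose last vowel is 'a' (zepar → pizepar, zalah → pizalah, monaz → pimonaz) add the prefix pi-.
So sanlesan → pisanlesan.

pisanlesan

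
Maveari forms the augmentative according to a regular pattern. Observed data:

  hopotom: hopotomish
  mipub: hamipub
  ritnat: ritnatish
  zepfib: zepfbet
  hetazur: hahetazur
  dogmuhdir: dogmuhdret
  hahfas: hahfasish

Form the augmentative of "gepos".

mipub and zepfib both end in -b yet inflect differently (hamipub, zepfbet), so the final letter is not what conditions the rule; the last vowel is.
"gepos" has last vowel 'o'. The one such stem in the data (hopotom → hopotomish) adds -ish, so the same rule applies.
So gepos → geposish.

geposish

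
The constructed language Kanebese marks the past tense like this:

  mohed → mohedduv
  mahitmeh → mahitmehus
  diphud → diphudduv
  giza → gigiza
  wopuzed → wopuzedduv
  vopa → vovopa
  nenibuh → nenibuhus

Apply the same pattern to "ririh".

ririhus

"ririh" ends in -h. The stems ending in -h (mahitmeh → mahitmehus, nenibuh → nenibuhus) add -us.
The other patterns: stems ending in -d double the final consonant and add -uv; stems ending in -a repeat the first consonant+vowel as a prefix.
So ririh → ririhus.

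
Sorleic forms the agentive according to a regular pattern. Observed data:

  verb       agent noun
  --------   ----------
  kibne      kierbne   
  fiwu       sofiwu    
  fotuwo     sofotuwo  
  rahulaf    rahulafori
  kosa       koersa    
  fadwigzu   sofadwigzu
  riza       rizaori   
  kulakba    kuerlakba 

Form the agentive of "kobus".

riza and kulakba both end in -a yet inflect differently (rizaori, kuerlakba), so the final letter is not what conditions the rule; the first letter is.
"kobus" begins with k-. The stems beginning with k- (kibne → kierbne, kulakba → kuerlakba, kosa → koersa) insert -er- after the first vowel.
The other patterns: stems beginning with f- add the prefix so-; stems beginning with r- add -ori.
So kobus → koerbus.

koerbus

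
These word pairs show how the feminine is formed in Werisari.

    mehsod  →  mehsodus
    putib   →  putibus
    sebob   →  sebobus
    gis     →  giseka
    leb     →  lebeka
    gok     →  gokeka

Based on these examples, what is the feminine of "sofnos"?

sofnosus

putib and leb both end in -b yet inflect differently (putibus, lebeka), so the final letter is not what conditions the rule; the number of vowels is.
"sofnos" has 2 vowels. The stems with 2 vowels (mehsod → mehsodus, putib → putibus, sebob → sebobus) add -us.
The other pattern: stems with 1 vowel add -eka.
So sofnos → sofnosus.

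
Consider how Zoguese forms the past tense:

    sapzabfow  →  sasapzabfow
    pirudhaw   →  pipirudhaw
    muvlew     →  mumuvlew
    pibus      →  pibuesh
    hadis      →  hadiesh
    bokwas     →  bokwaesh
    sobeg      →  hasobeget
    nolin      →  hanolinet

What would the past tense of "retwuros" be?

"retwuros" ends in -s. The stems ending in -s (pibus → pibuesh, hadis → hadiesh, bokwas → bokwaesh) drop the final letter and add -esh.
The other patterns: stems ending in -w repeat the first consonant+vowel as a prefix; stems ending in -g or -n add ha- … -et around the stem.
So retwuros → retwuroesh.

retwuroesh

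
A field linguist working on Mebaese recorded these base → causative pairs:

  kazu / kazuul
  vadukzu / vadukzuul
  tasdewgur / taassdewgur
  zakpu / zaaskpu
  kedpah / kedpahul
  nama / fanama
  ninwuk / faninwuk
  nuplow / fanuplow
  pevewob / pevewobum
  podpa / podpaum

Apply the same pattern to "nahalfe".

fanahalfe

nama and podpa both end in -a yet inflect differently (fanama, podpaum), so the final letter is not what conditions the rule; the first letter is.
"nahalfe" begins with n-. The stems beginning with n- (nama → fanama, ninwuk → faninwuk, nuplow → fanuplow) add the prefix fa-.
So nahalfe → fanahalfe.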